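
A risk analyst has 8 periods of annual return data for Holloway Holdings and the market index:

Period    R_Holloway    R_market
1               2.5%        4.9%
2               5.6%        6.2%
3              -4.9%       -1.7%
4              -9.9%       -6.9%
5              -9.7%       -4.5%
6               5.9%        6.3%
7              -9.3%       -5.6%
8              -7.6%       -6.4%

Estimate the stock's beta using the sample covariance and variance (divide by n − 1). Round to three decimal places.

Mean R_i = (2.5 + 5.6 − 4.9 − 9.9 − 9.7 + 5.9 − 9.3 − 7.6) / 8 = -3.4250%
Mean R_m = (4.9 + 6.2 − 1.7 − 6.9 − 4.5 + 6.3 − 5.6 − 6.4) / 8 = -0.9625%
Σ(R_i − R̄_i)(R_m − R̄_m) = 278.7775  ⇒  Cov = 278.7775 / 7 = 39.8254
Σ(R_m − R̄_m)² = 237.7988  ⇒  Var(R_m) = 237.7988 / 7 = 33.9713
β = Cov / Var(R_m) = 39.8254 / 33.9713 = 1.1723

1.172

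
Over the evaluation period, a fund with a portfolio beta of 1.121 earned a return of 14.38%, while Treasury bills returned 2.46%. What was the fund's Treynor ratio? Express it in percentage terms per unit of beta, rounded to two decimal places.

10.63%

Treynor = (R_P − R_f) / β_P = (14.38% − 2.46%) / 1.1210 = 11.92% / 1.1210 = 10.63%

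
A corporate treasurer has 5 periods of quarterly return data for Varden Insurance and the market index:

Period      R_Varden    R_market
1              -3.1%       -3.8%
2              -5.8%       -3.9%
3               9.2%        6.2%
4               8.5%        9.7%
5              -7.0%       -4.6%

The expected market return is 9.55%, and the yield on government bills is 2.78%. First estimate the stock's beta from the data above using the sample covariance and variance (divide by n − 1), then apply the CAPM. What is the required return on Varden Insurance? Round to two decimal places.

Mean R_i = (-3.1 − 5.8 + 9.2 + 8.5 − 7.0) / 5 = 0.3600%
Mean R_m = (-3.8 − 3.9 + 6.2 + 9.7 − 4.6) / 5 = 0.7200%
Σ(R_i − R̄_i)(R_m − R̄_m) = 204.7940  ⇒  Cov = 204.7940 / 4 = 51.1985
Σ(R_m − R̄_m)² = 180.7480  ⇒  Var(R_m) = 180.7480 / 4 = 45.1870
β = Cov / Var(R_m) = 51.1985 / 45.1870 = 1.1330
MRP = 9.55% − 2.78% = 6.77%
E(R) = R_f + β × MRP = 2.78% + 1.1330 × 6.77% = 10.45%

10.45%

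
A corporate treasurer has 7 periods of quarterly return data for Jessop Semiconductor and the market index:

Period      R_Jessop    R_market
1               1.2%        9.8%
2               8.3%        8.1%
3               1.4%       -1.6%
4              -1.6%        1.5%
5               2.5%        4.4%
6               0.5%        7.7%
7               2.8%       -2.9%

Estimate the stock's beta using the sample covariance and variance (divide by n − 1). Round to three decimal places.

0.153

Mean R_i = (1.2 + 8.3 + 1.4 − 1.6 + 2.5 + 0.5 + 2.8) / 7 = 2.1571%
Mean R_m = (9.8 + 8.1 − 1.6 + 1.5 + 4.4 + 7.7 − 2.9) / 7 = 3.8571%
Σ(R_i − R̄_i)(R_m − R̄_m) = 22.8371  ⇒  Cov = 22.8371 / 6 = 3.8062
Σ(R_m − R̄_m)² = 149.3771  ⇒  Var(R_m) = 149.3771 / 6 = 24.8962
β = Cov / Var(R_m) = 3.8062 / 24.8962 = 0.1529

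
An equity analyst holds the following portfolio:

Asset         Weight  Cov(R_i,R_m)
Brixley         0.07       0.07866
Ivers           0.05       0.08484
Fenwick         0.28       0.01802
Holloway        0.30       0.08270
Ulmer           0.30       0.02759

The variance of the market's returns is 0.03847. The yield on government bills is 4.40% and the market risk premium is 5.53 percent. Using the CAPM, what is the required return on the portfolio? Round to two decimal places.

11.28%

β_Brixley = 0.07866 / 0.03847 = 2.0447
β_Ivers = 0.08484 / 0.03847 = 2.2054
β_Fenwick = 0.01802 / 0.03847 = 0.4684
β_Holloway = 0.08270 / 0.03847 = 2.1497
β_Ulmer = 0.02759 / 0.03847 = 0.7172
β_P = Σ w_i β_i = 0.07×2.0447 + 0.05×2.2054 + 0.28×0.4684 + 0.30×2.1497 + 0.30×0.7172 = 1.2446
E(R_P) = R_f + β_P × MRP = 4.40% + 1.2446 × 5.53% = 11.28%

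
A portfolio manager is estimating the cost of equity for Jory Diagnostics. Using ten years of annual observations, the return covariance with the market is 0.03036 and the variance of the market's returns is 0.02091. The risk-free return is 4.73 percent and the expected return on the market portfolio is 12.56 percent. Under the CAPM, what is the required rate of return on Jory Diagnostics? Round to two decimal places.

16.10%

β = Cov(R_i, R_m) / Var(R_m) = 0.03036 / 0.02091 = 1.4519
MRP = 12.56% − 4.73% = 7.83%
E(R) = R_f + β × MRP = 4.73% + 1.4519 × 7.83% = 16.10%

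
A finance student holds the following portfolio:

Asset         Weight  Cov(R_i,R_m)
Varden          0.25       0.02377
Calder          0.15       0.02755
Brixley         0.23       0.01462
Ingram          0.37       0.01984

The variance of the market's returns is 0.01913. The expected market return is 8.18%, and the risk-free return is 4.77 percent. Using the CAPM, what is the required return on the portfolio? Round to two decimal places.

β_Varden = 0.02377 / 0.01913 = 1.2426
β_Calder = 0.02755 / 0.01913 = 1.4401
β_Brixley = 0.01462 / 0.01913 = 0.7642
β_Ingram = 0.01984 / 0.01913 = 1.0371
β_P = Σ w_i β_i = 0.25×1.2426 + 0.15×1.4401 + 0.23×0.7642 + 0.37×1.0371 = 1.0862
MRP = 8.18% − 4.77% = 3.41%
E(R_P) = R_f + β_P × MRP = 4.77% + 1.0862 × 3.41% = 8.47%

8.47%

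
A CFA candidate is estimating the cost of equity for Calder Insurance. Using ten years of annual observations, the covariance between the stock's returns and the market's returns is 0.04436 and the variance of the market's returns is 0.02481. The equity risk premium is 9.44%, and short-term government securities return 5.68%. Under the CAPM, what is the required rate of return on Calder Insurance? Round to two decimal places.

β = Cov(R_i, R_m) / Var(R_m) = 0.04436 / 0.02481 = 1.7880
E(R) = R_f + β × MRP = 5.68% + 1.7880 × 9.44% = 22.56%

22.56%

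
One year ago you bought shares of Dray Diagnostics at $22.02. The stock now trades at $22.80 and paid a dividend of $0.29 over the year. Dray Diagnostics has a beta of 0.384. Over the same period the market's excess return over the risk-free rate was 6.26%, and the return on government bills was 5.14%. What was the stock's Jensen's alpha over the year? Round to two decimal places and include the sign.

Realised HPR = (P1 + D1 − P0) / P0 = (22.80 + 0.29 − 22.02) / 22.02 = 1.07 / 22.02 = 4.8592%
CAPM required = R_f + β·MRP = 5.14% + 0.384 × 6.26% = 7.54384%
α = realised − required = 4.8592% − 7.54384% = -2.68%

-2.68%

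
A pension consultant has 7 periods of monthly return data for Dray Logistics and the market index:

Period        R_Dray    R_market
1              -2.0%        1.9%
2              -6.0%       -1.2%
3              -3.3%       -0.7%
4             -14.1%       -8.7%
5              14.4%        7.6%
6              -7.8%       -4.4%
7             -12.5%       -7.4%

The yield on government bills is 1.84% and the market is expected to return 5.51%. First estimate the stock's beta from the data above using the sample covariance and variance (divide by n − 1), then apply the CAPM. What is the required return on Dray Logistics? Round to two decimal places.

Mean R_i = (-2.0 − 6.0 − 3.3 − 14.1 + 14.4 − 7.8 − 12.5) / 7 = -4.4714%
Mean R_m = (1.9 − 1.2 − 0.7 − 8.7 + 7.6 − 4.4 − 7.4) / 7 = -1.8429%
Σ(R_i − R̄_i)(R_m − R̄_m) = 306.9586  ⇒  Cov = 306.9586 / 6 = 51.1598
Σ(R_m − R̄_m)² = 189.3371  ⇒  Var(R_m) = 189.3371 / 6 = 31.5562
β = Cov / Var(R_m) = 51.1598 / 31.5562 = 1.6212
MRP = 5.51% − 1.84% = 3.67%
E(R) = R_f + β × MRP = 1.84% + 1.6212 × 3.67% = 7.79%

7.79%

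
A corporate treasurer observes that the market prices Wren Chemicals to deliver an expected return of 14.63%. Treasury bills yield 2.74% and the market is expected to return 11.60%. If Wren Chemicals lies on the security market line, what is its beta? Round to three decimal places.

MRP = 11.60% − 2.74% = 8.86%
β = (E(R) − R_f) / MRP = (14.63% − 2.74%) / 8.86% = 11.89% / 8.86% = 1.342

1.342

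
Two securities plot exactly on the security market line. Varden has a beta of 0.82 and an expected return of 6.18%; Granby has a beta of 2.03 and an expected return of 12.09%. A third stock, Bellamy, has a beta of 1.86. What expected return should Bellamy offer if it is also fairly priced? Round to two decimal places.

11.26%

MRP (SML slope) = (12.09% − 6.18%) / (2.03 − 0.82) = 5.91% / 1.21 = 4.8843%
R_f (intercept) = 6.18% − 0.82 × 4.8843% = 2.1749%
E(R_Bellamy) = R_f + β × MRP = 2.1749% + 1.86 × 4.8843% = 11.26%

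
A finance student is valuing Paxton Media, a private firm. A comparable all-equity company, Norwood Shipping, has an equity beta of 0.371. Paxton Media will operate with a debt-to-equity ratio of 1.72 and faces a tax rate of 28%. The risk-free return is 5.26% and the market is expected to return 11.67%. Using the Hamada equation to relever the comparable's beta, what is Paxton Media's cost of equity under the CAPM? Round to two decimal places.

β_L = β_U × [1 + (1 − t)(D/E)] = 0.371 × [1 + (1 − 0.28) × 1.72]
    = 0.371 × [1 + 0.72 × 1.72] = 0.371 × 2.2384 = 0.8304
MRP = 11.67% − 5.26% = 6.41%
E(R) = R_f + β_L × MRP = 5.26% + 0.8304 × 6.41% = 10.58%

10.58%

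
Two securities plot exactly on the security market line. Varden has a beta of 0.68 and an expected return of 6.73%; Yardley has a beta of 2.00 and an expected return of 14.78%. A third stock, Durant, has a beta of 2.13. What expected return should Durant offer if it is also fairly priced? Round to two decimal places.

15.57%

MRP (SML slope) = (14.78% − 6.73%) / (2.00 − 0.68) = 8.05% / 1.32 = 6.0985%
R_f (intercept) = 6.73% − 0.68 × 6.0985% = 2.5830%
E(R_Durant) = R_f + β × MRP = 2.5830% + 2.13 × 6.0985% = 15.57%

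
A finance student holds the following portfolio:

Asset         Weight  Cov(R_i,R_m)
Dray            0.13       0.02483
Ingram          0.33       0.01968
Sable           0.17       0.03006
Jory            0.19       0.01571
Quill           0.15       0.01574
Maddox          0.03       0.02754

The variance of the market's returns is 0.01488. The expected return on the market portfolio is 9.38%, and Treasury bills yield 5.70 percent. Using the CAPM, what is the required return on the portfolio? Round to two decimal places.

β_Dray = 0.02483 / 0.01488 = 1.6687
β_Ingram = 0.01968 / 0.01488 = 1.3226
β_Sable = 0.03006 / 0.01488 = 2.0202
β_Jory = 0.01571 / 0.01488 = 1.0558
β_Quill = 0.01574 / 0.01488 = 1.0578
β_Maddox = 0.02754 / 0.01488 = 1.8508
β_P = Σ w_i β_i = 0.13×1.6687 + 0.33×1.3226 + 0.17×2.0202 + 0.19×1.0558 + 0.15×1.0578 + 0.03×1.8508 = 1.4116
MRP = 9.38% − 5.70% = 3.68%
E(R_P) = R_f + β_P × MRP = 5.70% + 1.4116 × 3.68% = 10.89%

10.89%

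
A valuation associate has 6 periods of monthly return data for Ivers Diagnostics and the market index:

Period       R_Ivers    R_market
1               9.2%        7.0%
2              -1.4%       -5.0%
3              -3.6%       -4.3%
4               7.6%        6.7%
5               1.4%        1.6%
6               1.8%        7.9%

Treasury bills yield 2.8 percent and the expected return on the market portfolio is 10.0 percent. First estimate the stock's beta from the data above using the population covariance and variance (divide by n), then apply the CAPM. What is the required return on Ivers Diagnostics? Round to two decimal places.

7.86%

Mean R_i = (9.2 − 1.4 − 3.6 + 7.6 + 1.4 + 1.8) / 6 = 2.5000%
Mean R_m = (7.0 − 5.0 − 4.3 + 6.7 + 1.6 + 7.9) / 6 = 2.3167%
Σ(R_i − R̄_i)(R_m − R̄_m) = 119.5100  ⇒  Cov = 119.5100 / 6 = 19.9183
Σ(R_m − R̄_m)² = 170.1483  ⇒  Var(R_m) = 170.1483 / 6 = 28.3581
β = Cov / Var(R_m) = 19.9183 / 28.3581 = 0.7024
MRP = 10.0% − 2.8% = 7.20%
E(R) = R_f + β × MRP = 2.8% + 0.7024 × 7.2% = 7.86%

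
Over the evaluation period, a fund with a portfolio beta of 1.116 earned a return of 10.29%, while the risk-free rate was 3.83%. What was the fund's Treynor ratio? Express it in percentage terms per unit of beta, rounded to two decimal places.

Treynor = (R_P − R_f) / β_P = (10.29% − 3.83%) / 1.1160 = 6.46% / 1.1160 = 5.79%

5.79%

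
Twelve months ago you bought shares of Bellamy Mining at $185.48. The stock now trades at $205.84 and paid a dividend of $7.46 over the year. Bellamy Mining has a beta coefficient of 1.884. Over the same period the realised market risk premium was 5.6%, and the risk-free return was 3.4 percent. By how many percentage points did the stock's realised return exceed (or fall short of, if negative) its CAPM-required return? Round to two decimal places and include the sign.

Realised HPR = (P1 + D1 − P0) / P0 = (205.84 + 7.46 − 185.48) / 185.48 = 27.82 / 185.48 = 14.9989%
CAPM required = R_f + β·MRP = 3.4% + 1.884 × 5.6% = 13.9504%
α = realised − required = 14.9989% − 13.9504% = +1.05%

+1.05%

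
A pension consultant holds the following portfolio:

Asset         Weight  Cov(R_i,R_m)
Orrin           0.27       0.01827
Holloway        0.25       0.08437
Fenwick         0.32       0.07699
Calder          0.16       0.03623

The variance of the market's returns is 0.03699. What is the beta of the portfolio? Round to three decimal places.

1.526

β_Orrin = 0.01827 / 0.03699 = 0.4939
β_Holloway = 0.08437 / 0.03699 = 2.2809
β_Fenwick = 0.07699 / 0.03699 = 2.0814
β_Calder = 0.03623 / 0.03699 = 0.9795
β_P = Σ w_i β_i = 0.27×0.4939 + 0.25×2.2809 + 0.32×2.0814 + 0.16×0.9795 = 1.5263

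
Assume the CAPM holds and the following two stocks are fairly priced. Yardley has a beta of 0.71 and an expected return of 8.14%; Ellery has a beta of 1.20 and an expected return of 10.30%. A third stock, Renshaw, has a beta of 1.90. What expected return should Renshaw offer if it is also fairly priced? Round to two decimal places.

MRP (SML slope) = (10.30% − 8.14%) / (1.20 − 0.71) = 2.16% / 0.49 = 4.4082%
R_f (intercept) = 8.14% − 0.71 × 4.4082% = 5.0102%
E(R_Renshaw) = R_f + β × MRP = 5.0102% + 1.90 × 4.4082% = 13.39%

13.39%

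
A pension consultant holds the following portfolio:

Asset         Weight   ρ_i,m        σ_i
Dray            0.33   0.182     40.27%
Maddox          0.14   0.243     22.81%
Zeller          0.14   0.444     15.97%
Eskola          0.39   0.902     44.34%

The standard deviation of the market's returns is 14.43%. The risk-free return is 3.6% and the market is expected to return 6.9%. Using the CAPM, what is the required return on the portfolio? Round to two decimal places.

8.12%

β_Dray = 0.182 × 40.27% / 14.43% = 0.5079
β_Maddox = 0.243 × 22.81% / 14.43% = 0.3841
β_Zeller = 0.444 × 15.97% / 14.43% = 0.4914
β_Eskola = 0.902 × 44.34% / 14.43% = 2.7716
β_P = Σ w_i β_i = 0.33×0.5079 + 0.14×0.3841 + 0.14×0.4914 + 0.39×2.7716 = 1.3711
MRP = 6.9% − 3.6% = 3.30%
E(R_P) = R_f + β_P × MRP = 3.6% + 1.3711 × 3.3% = 8.12%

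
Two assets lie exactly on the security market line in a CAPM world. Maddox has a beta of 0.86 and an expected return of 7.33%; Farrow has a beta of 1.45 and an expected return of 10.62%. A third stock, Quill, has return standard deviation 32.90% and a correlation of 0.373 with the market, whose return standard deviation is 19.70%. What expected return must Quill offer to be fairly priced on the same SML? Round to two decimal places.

MRP = (10.62% − 7.33%) / (1.45 − 0.86) = 5.5763%
R_f = 7.33% − 0.86 × 5.5763% = 2.5344%
β_Quill = ρ·σ_i/σ_m = 0.373 × 32.90 / 19.70 = 0.6229
E(R_Quill) = R_f + β × MRP = 2.5344% + 0.6229 × 5.5763% = 6.01%

6.01%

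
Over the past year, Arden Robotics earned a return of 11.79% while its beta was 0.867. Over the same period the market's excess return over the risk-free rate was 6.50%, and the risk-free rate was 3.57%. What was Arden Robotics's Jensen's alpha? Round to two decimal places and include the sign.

+2.58%

CAPM benchmark = R_f + β(R_m − R_f) = 3.57% + 0.867 × 6.50% = 9.20550%
α = actual − benchmark = 11.79% − 9.20550% = +2.58%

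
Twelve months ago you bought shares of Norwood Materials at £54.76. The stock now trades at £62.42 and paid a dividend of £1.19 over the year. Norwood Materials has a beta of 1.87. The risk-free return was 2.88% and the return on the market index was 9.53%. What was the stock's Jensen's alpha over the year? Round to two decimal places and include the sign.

+0.85%

Realised HPR = (P1 + D1 − P0) / P0 = (62.42 + 1.19 − 54.76) / 54.76 = 8.85 / 54.76 = 16.1614%
MRP = 9.53% − 2.88% = 6.65%
CAPM required = R_f + β·MRP = 2.88% + 1.87 × 6.65% = 15.3155%
α = realised − required = 16.1614% − 15.3155% = +0.85%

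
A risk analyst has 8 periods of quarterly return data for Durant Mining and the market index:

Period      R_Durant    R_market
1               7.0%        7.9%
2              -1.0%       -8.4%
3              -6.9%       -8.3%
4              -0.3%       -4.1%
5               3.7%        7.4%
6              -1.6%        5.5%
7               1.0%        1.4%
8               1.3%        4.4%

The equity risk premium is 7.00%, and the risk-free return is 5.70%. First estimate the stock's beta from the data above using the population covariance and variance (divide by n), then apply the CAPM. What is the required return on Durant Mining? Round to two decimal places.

Mean R_i = (7.0 − 1.0 − 6.9 − 0.3 + 3.7 − 1.6 + 1.0 + 1.3) / 8 = 0.4000%
Mean R_m = (7.9 − 8.4 − 8.3 − 4.1 + 7.4 + 5.5 + 1.4 + 4.4) / 8 = 0.7250%
Σ(R_i − R̄_i)(R_m − R̄_m) = 145.5800  ⇒  Cov = 145.5800 / 8 = 18.1975
Σ(R_m − R̄_m)² = 320.7950  ⇒  Var(R_m) = 320.7950 / 8 = 40.0994
β = Cov / Var(R_m) = 18.1975 / 40.0994 = 0.4538
E(R) = R_f + β × MRP = 5.70% + 0.4538 × 7.00% = 8.88%

8.88%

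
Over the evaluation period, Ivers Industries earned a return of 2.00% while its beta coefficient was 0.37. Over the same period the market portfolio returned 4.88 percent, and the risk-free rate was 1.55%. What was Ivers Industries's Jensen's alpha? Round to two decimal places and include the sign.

Market excess return = 4.88% − 1.55% = 3.33%
CAPM benchmark = R_f + β(R_m − R_f) = 1.55% + 0.37 × 3.33% = 2.7821%
α = actual − benchmark = 2.00% − 2.7821% = -0.78%

-0.78%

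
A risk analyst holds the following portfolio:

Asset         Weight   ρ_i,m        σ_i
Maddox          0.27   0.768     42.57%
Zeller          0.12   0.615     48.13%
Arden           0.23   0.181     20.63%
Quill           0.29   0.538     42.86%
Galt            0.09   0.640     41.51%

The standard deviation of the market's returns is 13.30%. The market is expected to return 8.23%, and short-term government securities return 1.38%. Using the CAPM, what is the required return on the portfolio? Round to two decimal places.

β_Maddox = 0.768 × 42.57% / 13.30% = 2.4582
β_Zeller = 0.615 × 48.13% / 13.30% = 2.2256
β_Arden = 0.181 × 20.63% / 13.30% = 0.2808
β_Quill = 0.538 × 42.86% / 13.30% = 1.7337
β_Galt = 0.640 × 41.51% / 13.30% = 1.9975
β_P = Σ w_i β_i = 0.27×2.4582 + 0.12×2.2256 + 0.23×0.2808 + 0.29×1.7337 + 0.09×1.9975 = 1.6779
MRP = 8.23% − 1.38% = 6.85%
E(R_P) = R_f + β_P × MRP = 1.38% + 1.6779 × 6.85% = 12.87%

12.87%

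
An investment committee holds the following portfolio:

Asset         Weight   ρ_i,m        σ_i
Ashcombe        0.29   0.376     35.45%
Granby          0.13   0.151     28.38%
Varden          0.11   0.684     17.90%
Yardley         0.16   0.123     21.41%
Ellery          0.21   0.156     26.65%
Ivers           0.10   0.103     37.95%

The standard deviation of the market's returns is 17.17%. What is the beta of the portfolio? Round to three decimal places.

0.434

β_Ashcombe = 0.376 × 35.45% / 17.17% = 0.7763
β_Granby = 0.151 × 28.38% / 17.17% = 0.2496
β_Varden = 0.684 × 17.90% / 17.17% = 0.7131
β_Yardley = 0.123 × 21.41% / 17.17% = 0.1534
β_Ellery = 0.156 × 26.65% / 17.17% = 0.2421
β_Ivers = 0.103 × 37.95% / 17.17% = 0.2277
β_P = Σ w_i β_i = 0.29×0.7763 + 0.13×0.2496 + 0.11×0.7131 + 0.16×0.1534 + 0.21×0.2421 + 0.10×0.2277 = 0.4342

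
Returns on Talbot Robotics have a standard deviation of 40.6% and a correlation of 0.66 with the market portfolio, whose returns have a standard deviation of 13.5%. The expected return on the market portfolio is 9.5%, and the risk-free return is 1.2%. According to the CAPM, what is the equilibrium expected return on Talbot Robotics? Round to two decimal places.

17.67%

β = ρ × σ_i / σ_m = 0.66 × 40.6% / 13.5% = 1.9849
MRP = 9.5% − 1.2% = 8.30%
E(R) = 1.2% + 1.9849 × 8.3% = 17.67%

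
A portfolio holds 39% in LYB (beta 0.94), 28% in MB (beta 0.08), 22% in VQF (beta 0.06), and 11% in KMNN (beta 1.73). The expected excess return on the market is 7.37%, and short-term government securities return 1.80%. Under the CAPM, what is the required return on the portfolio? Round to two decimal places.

6.17%

β_P = Σ w_i β_i = 0.39×0.94 + 0.28×0.08 + 0.22×0.06 + 0.11×1.73 = 0.5925
E(R_P) = R_f + β_P × MRP = 1.80% + 0.5925 × 7.37% = 6.17%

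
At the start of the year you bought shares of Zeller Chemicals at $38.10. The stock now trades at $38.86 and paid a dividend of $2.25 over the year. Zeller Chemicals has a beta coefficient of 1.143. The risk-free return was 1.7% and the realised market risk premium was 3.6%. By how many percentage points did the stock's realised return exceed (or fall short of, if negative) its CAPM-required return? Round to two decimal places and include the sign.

+2.09%

Realised HPR = (P1 + D1 − P0) / P0 = (38.86 + 2.25 − 38.10) / 38.10 = 3.01 / 38.10 = 7.9003%
CAPM required = R_f + β·MRP = 1.7% + 1.143 × 3.6% = 5.8148%
α = realised − required = 7.9003% − 5.8148% = +2.09%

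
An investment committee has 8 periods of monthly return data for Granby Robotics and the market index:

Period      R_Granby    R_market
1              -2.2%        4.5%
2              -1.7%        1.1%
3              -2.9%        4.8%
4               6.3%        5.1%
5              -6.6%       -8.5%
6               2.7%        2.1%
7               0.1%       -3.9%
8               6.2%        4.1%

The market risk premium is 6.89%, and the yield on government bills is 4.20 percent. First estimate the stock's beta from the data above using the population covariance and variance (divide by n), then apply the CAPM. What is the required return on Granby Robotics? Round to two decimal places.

Mean R_i = (-2.2 − 1.7 − 2.9 + 6.3 − 6.6 + 2.7 + 0.1 + 6.2) / 8 = 0.2375%
Mean R_m = (4.5 + 1.1 + 4.8 + 5.1 − 8.5 + 2.1 − 3.9 + 4.1) / 8 = 1.1625%
Σ(R_i − R̄_i)(R_m − R̄_m) = 91.0313  ⇒  Cov = 91.0313 / 8 = 11.3789
Σ(R_m − R̄_m)² = 168.3788  ⇒  Var(R_m) = 168.3788 / 8 = 21.0474
β = Cov / Var(R_m) = 11.3789 / 21.0474 = 0.5406
E(R) = R_f + β × MRP = 4.20% + 0.5406 × 6.89% = 7.92%

7.92%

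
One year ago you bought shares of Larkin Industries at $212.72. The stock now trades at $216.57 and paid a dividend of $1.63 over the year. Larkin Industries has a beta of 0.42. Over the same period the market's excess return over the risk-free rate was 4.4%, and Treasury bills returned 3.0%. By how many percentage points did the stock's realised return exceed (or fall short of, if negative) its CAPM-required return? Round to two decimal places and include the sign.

-2.27%

Realised HPR = (P1 + D1 − P0) / P0 = (216.57 + 1.63 − 212.72) / 212.72 = 5.48 / 212.72 = 2.5762%
CAPM required = R_f + β·MRP = 3.0% + 0.42 × 4.4% = 4.8480%
α = realised − required = 2.5762% − 4.8480% = -2.27%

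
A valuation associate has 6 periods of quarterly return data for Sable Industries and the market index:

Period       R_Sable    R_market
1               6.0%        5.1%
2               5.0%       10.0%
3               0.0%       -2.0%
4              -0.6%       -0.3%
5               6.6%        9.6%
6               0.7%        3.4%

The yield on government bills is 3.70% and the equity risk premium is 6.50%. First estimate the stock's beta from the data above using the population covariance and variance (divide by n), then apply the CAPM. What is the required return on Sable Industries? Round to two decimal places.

Mean R_i = (6.0 + 5.0 + 0.0 − 0.6 + 6.6 + 0.7) / 6 = 2.9500%
Mean R_m = (5.1 + 10.0 − 2.0 − 0.3 + 9.6 + 3.4) / 6 = 4.3000%
Σ(R_i − R̄_i)(R_m − R̄_m) = 70.4100  ⇒  Cov = 70.4100 / 6 = 11.7350
Σ(R_m − R̄_m)² = 122.8800  ⇒  Var(R_m) = 122.8800 / 6 = 20.4800
β = Cov / Var(R_m) = 11.7350 / 20.4800 = 0.5730
E(R) = R_f + β × MRP = 3.70% + 0.5730 × 6.50% = 7.42%

7.42%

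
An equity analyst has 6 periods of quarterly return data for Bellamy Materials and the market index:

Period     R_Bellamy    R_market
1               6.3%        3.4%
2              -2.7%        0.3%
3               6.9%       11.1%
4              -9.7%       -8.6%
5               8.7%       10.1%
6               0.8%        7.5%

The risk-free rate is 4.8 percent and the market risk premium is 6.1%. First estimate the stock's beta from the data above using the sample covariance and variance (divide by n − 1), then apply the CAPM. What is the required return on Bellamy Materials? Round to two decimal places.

10.03%

Mean R_i = (6.3 − 2.7 + 6.9 − 9.7 + 8.7 + 0.8) / 6 = 1.7167%
Mean R_m = (3.4 + 0.3 + 11.1 − 8.6 + 10.1 + 7.5) / 6 = 3.9667%
Σ(R_i − R̄_i)(R_m − R̄_m) = 233.6333  ⇒  Cov = 233.6333 / 5 = 46.7267
Σ(R_m − R̄_m)² = 272.6733  ⇒  Var(R_m) = 272.6733 / 5 = 54.5347
β = Cov / Var(R_m) = 46.7267 / 54.5347 = 0.8568
E(R) = R_f + β × MRP = 4.8% + 0.8568 × 6.1% = 10.03%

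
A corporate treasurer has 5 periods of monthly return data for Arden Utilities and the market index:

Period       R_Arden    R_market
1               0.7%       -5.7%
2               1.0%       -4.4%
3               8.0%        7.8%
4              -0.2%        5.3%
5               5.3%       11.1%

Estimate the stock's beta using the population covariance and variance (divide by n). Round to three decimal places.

0.312

Mean R_i = (0.7 + 1.0 + 8.0 − 0.2 + 5.3) / 5 = 2.9600%
Mean R_m = (-5.7 − 4.4 + 7.8 + 5.3 + 11.1) / 5 = 2.8200%
Σ(R_i − R̄_i)(R_m − R̄_m) = 70.0440  ⇒  Cov = 70.0440 / 5 = 14.0088
Σ(R_m − R̄_m)² = 224.2280  ⇒  Var(R_m) = 224.2280 / 5 = 44.8456
β = Cov / Var(R_m) = 14.0088 / 44.8456 = 0.3124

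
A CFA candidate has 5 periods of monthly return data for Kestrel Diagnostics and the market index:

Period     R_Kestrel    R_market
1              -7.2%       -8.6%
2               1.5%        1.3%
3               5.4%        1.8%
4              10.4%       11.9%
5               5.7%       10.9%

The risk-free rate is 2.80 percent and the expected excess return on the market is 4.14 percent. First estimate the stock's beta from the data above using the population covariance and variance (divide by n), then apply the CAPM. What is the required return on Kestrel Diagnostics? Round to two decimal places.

5.83%

Mean R_i = (-7.2 + 1.5 + 5.4 + 10.4 + 5.7) / 5 = 3.1600%
Mean R_m = (-8.6 + 1.3 + 1.8 + 11.9 + 10.9) / 5 = 3.4600%
Σ(R_i − R̄_i)(R_m − R̄_m) = 204.8120  ⇒  Cov = 204.8120 / 5 = 40.9624
Σ(R_m − R̄_m)² = 279.4520  ⇒  Var(R_m) = 279.4520 / 5 = 55.8904
β = Cov / Var(R_m) = 40.9624 / 55.8904 = 0.7329
E(R) = R_f + β × MRP = 2.80% + 0.7329 × 4.14% = 5.83%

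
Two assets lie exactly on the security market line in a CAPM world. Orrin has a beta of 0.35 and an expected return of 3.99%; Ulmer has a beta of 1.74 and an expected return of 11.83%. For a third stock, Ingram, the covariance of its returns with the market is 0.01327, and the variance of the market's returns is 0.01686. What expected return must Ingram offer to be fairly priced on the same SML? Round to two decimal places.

MRP = (11.83% − 3.99%) / (1.74 − 0.35) = 5.6403%
R_f = 3.99% − 0.35 × 5.6403% = 2.0159%
β_Ingram = Cov / Var(R_m) = 0.01327 / 0.01686 = 0.7871
E(R_Ingram) = R_f + β × MRP = 2.0159% + 0.7871 × 5.6403% = 6.46%

6.46%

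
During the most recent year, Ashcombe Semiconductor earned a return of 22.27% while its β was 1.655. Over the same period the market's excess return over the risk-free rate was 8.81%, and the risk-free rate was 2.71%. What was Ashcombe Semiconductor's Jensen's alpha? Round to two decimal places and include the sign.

+4.98%

CAPM benchmark = R_f + β(R_m − R_f) = 2.71% + 1.655 × 8.81% = 17.29055%
α = actual − benchmark = 22.27% − 17.29055% = +4.98%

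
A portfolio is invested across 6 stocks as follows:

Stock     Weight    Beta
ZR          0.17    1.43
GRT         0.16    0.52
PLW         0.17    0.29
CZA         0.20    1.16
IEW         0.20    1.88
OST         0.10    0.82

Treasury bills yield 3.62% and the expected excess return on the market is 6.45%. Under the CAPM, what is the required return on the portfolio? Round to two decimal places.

10.49%

β_P = Σ w_i β_i = 0.17×1.43 + 0.16×0.52 + 0.17×0.29 + 0.20×1.16 + 0.20×1.88 + 0.10×0.82 = 1.0656
E(R_P) = R_f + β_P × MRP = 3.62% + 1.0656 × 6.45% = 10.49%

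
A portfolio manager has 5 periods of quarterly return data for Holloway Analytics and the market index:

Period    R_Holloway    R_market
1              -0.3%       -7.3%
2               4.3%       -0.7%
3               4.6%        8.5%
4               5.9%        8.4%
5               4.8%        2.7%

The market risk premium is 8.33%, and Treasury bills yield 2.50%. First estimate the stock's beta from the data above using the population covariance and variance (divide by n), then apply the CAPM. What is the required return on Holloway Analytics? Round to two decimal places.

5.14%

Mean R_i = (-0.3 + 4.3 + 4.6 + 5.9 + 4.8) / 5 = 3.8600%
Mean R_m = (-7.3 − 0.7 + 8.5 + 8.4 + 2.7) / 5 = 2.3200%
Σ(R_i − R̄_i)(R_m − R̄_m) = 56.0240  ⇒  Cov = 56.0240 / 5 = 11.2048
Σ(R_m − R̄_m)² = 176.9680  ⇒  Var(R_m) = 176.9680 / 5 = 35.3936
β = Cov / Var(R_m) = 11.2048 / 35.3936 = 0.3166
E(R) = R_f + β × MRP = 2.50% + 0.3166 × 8.33% = 5.14%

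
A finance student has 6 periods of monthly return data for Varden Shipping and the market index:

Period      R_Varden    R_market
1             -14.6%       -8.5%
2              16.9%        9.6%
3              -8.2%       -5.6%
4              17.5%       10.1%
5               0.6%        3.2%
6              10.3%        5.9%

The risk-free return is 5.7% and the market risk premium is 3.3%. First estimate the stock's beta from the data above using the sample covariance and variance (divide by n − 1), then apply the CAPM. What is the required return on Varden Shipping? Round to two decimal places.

11.26%

Mean R_i = (-14.6 + 16.9 − 8.2 + 17.5 + 0.6 + 10.3) / 6 = 3.7500%
Mean R_m = (-8.5 + 9.6 − 5.6 + 10.1 + 3.2 + 5.9) / 6 = 2.4500%
Σ(R_i − R̄_i)(R_m − R̄_m) = 516.5750  ⇒  Cov = 516.5750 / 5 = 103.3150
Σ(R_m − R̄_m)² = 306.8150  ⇒  Var(R_m) = 306.8150 / 5 = 61.3630
β = Cov / Var(R_m) = 103.3150 / 61.3630 = 1.6837
E(R) = R_f + β × MRP = 5.7% + 1.6837 × 3.3% = 11.26%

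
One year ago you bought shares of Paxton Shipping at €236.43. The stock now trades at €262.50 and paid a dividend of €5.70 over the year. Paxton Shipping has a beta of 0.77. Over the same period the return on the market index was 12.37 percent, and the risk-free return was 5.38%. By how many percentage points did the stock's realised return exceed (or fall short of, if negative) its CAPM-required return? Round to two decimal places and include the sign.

+2.68%

Realised HPR = (P1 + D1 − P0) / P0 = (262.50 + 5.70 − 236.43) / 236.43 = 31.77 / 236.43 = 13.4374%
MRP = 12.37% − 5.38% = 6.99%
CAPM required = R_f + β·MRP = 5.38% + 0.77 × 6.99% = 10.7623%
α = realised − required = 13.4374% − 10.7623% = +2.68%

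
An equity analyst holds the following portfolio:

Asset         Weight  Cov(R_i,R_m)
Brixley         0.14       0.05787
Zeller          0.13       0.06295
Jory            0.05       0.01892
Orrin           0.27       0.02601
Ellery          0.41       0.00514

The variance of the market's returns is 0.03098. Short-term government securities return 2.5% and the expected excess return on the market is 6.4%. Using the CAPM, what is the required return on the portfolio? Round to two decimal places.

β_Brixley = 0.05787 / 0.03098 = 1.8680
β_Zeller = 0.06295 / 0.03098 = 2.0320
β_Jory = 0.01892 / 0.03098 = 0.6107
β_Orrin = 0.02601 / 0.03098 = 0.8396
β_Ellery = 0.00514 / 0.03098 = 0.1659
β_P = Σ w_i β_i = 0.14×1.8680 + 0.13×2.0320 + 0.05×0.6107 + 0.27×0.8396 + 0.41×0.1659 = 0.8509
E(R_P) = R_f + β_P × MRP = 2.5% + 0.8509 × 6.4% = 7.95%

7.95%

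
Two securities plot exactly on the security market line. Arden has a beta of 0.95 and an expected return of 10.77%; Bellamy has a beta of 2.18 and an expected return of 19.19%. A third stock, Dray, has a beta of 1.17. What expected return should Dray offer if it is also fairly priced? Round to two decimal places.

12.28%

MRP (SML slope) = (19.19% − 10.77%) / (2.18 − 0.95) = 8.42% / 1.23 = 6.8455%
R_f (intercept) = 10.77% − 0.95 × 6.8455% = 4.2668%
E(R_Dray) = R_f + β × MRP = 4.2668% + 1.17 × 6.8455% = 12.28%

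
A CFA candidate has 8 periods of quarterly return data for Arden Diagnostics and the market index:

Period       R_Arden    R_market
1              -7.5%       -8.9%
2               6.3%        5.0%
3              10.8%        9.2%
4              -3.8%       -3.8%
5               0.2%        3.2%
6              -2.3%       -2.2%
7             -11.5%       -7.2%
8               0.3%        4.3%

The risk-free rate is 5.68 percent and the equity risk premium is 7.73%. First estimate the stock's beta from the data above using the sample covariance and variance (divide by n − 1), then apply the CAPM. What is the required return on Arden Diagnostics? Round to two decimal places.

Mean R_i = (-7.5 + 6.3 + 10.8 − 3.8 + 0.2 − 2.3 − 11.5 + 0.3) / 8 = -0.9375%
Mean R_m = (-8.9 + 5.0 + 9.2 − 3.8 + 3.2 − 2.2 − 7.2 + 4.3) / 8 = -0.0500%
Σ(R_i − R̄_i)(R_m − R̄_m) = 301.4650  ⇒  Cov = 301.4650 / 7 = 43.0664
Σ(R_m − R̄_m)² = 288.6800  ⇒  Var(R_m) = 288.6800 / 7 = 41.2400
β = Cov / Var(R_m) = 43.0664 / 41.2400 = 1.0443
E(R) = R_f + β × MRP = 5.68% + 1.0443 × 7.73% = 13.75%

13.75%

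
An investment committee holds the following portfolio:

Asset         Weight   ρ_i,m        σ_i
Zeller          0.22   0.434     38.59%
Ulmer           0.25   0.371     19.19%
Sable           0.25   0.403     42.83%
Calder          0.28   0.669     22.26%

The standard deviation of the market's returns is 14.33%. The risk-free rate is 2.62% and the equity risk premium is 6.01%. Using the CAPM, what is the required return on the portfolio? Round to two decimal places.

8.47%

β_Zeller = 0.434 × 38.59% / 14.33% = 1.1687
β_Ulmer = 0.371 × 19.19% / 14.33% = 0.4968
β_Sable = 0.403 × 42.83% / 14.33% = 1.2045
β_Calder = 0.669 × 22.26% / 14.33% = 1.0392
β_P = Σ w_i β_i = 0.22×1.1687 + 0.25×0.4968 + 0.25×1.2045 + 0.28×1.0392 = 0.9734
E(R_P) = R_f + β_P × MRP = 2.62% + 0.9734 × 6.01% = 8.47%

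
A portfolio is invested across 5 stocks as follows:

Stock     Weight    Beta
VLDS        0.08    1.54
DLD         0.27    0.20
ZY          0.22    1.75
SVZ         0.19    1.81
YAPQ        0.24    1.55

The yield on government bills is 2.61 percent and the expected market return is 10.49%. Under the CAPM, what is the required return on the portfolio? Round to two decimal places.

12.68%

β_P = Σ w_i β_i = 0.08×1.54 + 0.27×0.20 + 0.22×1.75 + 0.19×1.81 + 0.24×1.55 = 1.2781
MRP = 10.49% − 2.61% = 7.88%
E(R_P) = R_f + β_P × MRP = 2.61% + 1.2781 × 7.88% = 12.68%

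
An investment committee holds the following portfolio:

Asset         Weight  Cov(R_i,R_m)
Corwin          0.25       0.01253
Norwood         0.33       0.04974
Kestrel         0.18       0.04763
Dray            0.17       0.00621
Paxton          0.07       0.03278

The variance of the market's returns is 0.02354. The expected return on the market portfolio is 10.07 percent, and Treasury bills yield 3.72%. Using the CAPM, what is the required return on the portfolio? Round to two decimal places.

12.21%

β_Corwin = 0.01253 / 0.02354 = 0.5323
β_Norwood = 0.04974 / 0.02354 = 2.1130
β_Kestrel = 0.04763 / 0.02354 = 2.0234
β_Dray = 0.00621 / 0.02354 = 0.2638
β_Paxton = 0.03278 / 0.02354 = 1.3925
β_P = Σ w_i β_i = 0.25×0.5323 + 0.33×2.1130 + 0.18×2.0234 + 0.17×0.2638 + 0.07×1.3925 = 1.3369
MRP = 10.07% − 3.72% = 6.35%
E(R_P) = R_f + β_P × MRP = 3.72% + 1.3369 × 6.35% = 12.21%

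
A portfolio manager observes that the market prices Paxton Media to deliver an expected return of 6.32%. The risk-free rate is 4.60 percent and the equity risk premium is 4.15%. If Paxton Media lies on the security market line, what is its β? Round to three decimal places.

0.414

β = (E(R) − R_f) / MRP = (6.32% − 4.60%) / 4.15% = 1.72% / 4.15% = 0.414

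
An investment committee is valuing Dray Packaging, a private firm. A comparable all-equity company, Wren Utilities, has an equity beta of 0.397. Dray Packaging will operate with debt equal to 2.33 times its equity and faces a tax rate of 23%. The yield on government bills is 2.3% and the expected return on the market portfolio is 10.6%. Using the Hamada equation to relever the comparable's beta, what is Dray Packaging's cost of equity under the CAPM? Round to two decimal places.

β_L = β_U × [1 + (1 − t)(D/E)] = 0.397 × [1 + (1 − 0.23) × 2.33]
    = 0.397 × [1 + 0.77 × 2.33] = 0.397 × 2.7941 = 1.1093
MRP = 10.6% − 2.3% = 8.30%
E(R) = R_f + β_L × MRP = 2.3% + 1.1093 × 8.3% = 11.51%

11.51%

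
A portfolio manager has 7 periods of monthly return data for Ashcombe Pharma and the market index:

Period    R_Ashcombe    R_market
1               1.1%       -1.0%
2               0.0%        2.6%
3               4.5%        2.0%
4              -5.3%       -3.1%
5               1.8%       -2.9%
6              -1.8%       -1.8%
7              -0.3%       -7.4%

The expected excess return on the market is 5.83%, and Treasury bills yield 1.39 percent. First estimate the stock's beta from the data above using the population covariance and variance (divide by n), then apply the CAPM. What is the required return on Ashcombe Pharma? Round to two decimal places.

3.48%

Mean R_i = (1.1 + 0.0 + 4.5 − 5.3 + 1.8 − 1.8 − 0.3) / 7 = 0.0000%
Mean R_m = (-1.0 + 2.6 + 2.0 − 3.1 − 2.9 − 1.8 − 7.4) / 7 = -1.6571%
Σ(R_i − R̄_i)(R_m − R̄_m) = 24.5700  ⇒  Cov = 24.5700 / 7 = 3.5100
Σ(R_m − R̄_m)² = 68.5571  ⇒  Var(R_m) = 68.5571 / 7 = 9.7939
β = Cov / Var(R_m) = 3.5100 / 9.7939 = 0.3584
E(R) = R_f + β × MRP = 1.39% + 0.3584 × 5.83% = 3.48%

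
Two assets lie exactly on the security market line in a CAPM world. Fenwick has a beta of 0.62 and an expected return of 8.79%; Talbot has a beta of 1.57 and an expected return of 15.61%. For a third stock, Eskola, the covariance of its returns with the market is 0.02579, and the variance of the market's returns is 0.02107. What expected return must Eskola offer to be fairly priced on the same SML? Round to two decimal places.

13.13%

MRP = (15.61% − 8.79%) / (1.57 − 0.62) = 7.1789%
R_f = 8.79% − 0.62 × 7.1789% = 4.3391%
β_Eskola = Cov / Var(R_m) = 0.02579 / 0.02107 = 1.2240
E(R_Eskola) = R_f + β × MRP = 4.3391% + 1.2240 × 7.1789% = 13.13%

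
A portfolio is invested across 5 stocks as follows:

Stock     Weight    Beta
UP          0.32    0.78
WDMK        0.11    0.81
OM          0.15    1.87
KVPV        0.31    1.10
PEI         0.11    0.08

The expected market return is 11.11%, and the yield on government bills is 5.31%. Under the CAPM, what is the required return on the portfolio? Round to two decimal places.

10.93%

β_P = Σ w_i β_i = 0.32×0.78 + 0.11×0.81 + 0.15×1.87 + 0.31×1.10 + 0.11×0.08 = 0.9690
MRP = 11.11% − 5.31% = 5.80%
E(R_P) = R_f + β_P × MRP = 5.31% + 0.9690 × 5.80% = 10.93%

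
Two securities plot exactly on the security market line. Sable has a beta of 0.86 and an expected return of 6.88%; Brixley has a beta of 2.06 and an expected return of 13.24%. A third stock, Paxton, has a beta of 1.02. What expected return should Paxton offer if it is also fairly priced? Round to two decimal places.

MRP (SML slope) = (13.24% − 6.88%) / (2.06 − 0.86) = 6.36% / 1.20 = 5.3000%
R_f (intercept) = 6.88% − 0.86 × 5.3000% = 2.3220%
E(R_Paxton) = R_f + β × MRP = 2.3220% + 1.02 × 5.3000% = 7.73%

7.73%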